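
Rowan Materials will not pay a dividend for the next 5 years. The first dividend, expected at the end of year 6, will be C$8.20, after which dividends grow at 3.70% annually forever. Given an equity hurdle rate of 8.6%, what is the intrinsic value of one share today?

Deferred-dividend DDM. At t=5 the remaining stream is a growing perpetuity with first payment D_6 = 8.20.
V_5 = D_6/(r−g) = 8.20/(0.086−0.037) = 167.3469
P₀ = V_5/(1+r)^5 = 167.3469/(1+0.086)^5 = 110.7819

C$110.78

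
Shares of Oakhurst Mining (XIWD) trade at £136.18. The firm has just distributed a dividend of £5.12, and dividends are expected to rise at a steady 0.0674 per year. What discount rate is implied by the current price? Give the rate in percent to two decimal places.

Rearranging the constant-growth DDM: r = D₁/P₀ + g.
D₁ = 5.12 × (1 + 0.0674) = 5.4651.
r = 5.4651 / 136.18 + 0.0674 = 0.04013 + 0.0674 = 0.10753

10.75%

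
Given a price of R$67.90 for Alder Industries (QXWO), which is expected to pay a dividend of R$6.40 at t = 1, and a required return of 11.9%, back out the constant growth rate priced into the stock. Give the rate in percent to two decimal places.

From P₀ = D₁/(r − g), the implied growth is g = r − D₁/P₀.
g = 0.119 − 6.40/67.90 = 0.119 − 0.09426 = 0.02474

2.47%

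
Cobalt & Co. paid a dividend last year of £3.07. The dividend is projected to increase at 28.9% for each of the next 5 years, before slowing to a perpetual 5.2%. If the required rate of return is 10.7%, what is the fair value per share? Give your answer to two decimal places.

Two-stage DDM. Project D₁…D_5 at 0.289, terminal growth 0.052, discount at r = 0.107.
D_1 = 3.9572
D_2 = 5.1009
D_3 = 6.5750
D_4 = 8.4752
D_5 = 10.9245
Terminal value at t=5: TV = D_6/(r−g) = 11.4926/(0.107−0.052) = 208.9566
P₀ = 3.9572/(1+0.107)^1 + 5.1009/(1+0.107)^2 + 6.5750/(1+0.107)^3 + 8.4752/(1+0.107)^4 + 10.9245/(1+0.107)^5 + 208.9566/(1+0.107)^5 = 150.4941

£150.49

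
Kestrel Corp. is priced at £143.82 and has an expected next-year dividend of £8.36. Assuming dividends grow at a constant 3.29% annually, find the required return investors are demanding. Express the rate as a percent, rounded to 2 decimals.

Rearranging the constant-growth DDM: r = D₁/P₀ + g.
r = 8.3600 / 143.82 + 0.0329 = 0.05813 + 0.0329 = 0.09103

9.10%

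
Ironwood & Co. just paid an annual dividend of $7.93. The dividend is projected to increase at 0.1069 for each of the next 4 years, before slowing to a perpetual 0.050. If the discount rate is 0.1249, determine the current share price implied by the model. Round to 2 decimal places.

$134.69

Two-stage DDM. Project D₁…D_4 at 0.1069, terminal growth 0.05, discount at r = 0.1249.
D_1 = 8.7777
D_2 = 9.7161
D_3 = 10.7547
D_4 = 11.9044
Terminal value at t=4: TV = D_5/(r−g) = 12.4996/(0.1249−0.05) = 166.8838
P₀ = 8.7777/(1+0.1249)^1 + 9.7161/(1+0.1249)^2 + 10.7547/(1+0.1249)^3 + 11.9044/(1+0.1249)^4 + 166.8838/(1+0.1249)^4 = 134.6930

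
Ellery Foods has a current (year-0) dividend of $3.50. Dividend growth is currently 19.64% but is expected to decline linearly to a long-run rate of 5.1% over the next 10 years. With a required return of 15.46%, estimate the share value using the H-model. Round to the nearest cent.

H-model: P₀ = D₀[(1+g_L) + H(g_S−g_L)]/(r−g_L), with H = 10/2 = 5.
P₀ = 3.50 × [(1+0.051) + 5×(0.1964−0.051)] / (0.1546−0.051)
   = 3.50 × 1.7780 / 0.1036 = 60.0676

$60.07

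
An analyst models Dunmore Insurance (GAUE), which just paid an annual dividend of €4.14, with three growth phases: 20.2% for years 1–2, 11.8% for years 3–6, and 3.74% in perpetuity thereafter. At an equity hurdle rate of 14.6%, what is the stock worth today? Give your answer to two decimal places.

€65.44

Three-stage DDM. Project D₁…D_6; terminal Gordon value at t=6 with g = 0.0374; discount at r = 0.146.
D_1 = 4.9763
D_2 = 5.9815
D_3 = 6.6873
D_4 = 7.4764
D_5 = 8.3586
D_6 = 9.3449
TV_6 = 9.6944/(0.146−0.0374) = 89.2674
P₀ = Σ Dₜ/(1+r)ᵗ + TV_6/(1+r)^6 = 65.4369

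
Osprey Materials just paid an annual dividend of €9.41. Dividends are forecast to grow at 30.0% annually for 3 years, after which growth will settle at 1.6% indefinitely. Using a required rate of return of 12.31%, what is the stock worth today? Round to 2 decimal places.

Two-stage DDM. Project D₁…D_3 at 0.3, terminal growth 0.016, discount at r = 0.1231.
D_1 = 12.2330
D_2 = 15.9029
D_3 = 20.6738
Terminal value at t=3: TV = D_4/(r−g) = 21.0046/(0.1231−0.016) = 196.1209
P₀ = 12.2330/(1+0.1231)^1 + 15.9029/(1+0.1231)^2 + 20.6738/(1+0.1231)^3 + 196.1209/(1+0.1231)^3 = 176.5359

€176.54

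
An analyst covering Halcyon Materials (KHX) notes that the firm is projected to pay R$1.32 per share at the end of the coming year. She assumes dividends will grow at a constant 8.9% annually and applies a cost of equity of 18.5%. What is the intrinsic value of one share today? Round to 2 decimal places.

R$13.75

Gordon growth model: P₀ = D₁/(r − g), with D₁ = 1.32 given directly.
P₀ = 1.3200 / (0.185 − 0.089) = 1.3200 / 0.096 = 13.7500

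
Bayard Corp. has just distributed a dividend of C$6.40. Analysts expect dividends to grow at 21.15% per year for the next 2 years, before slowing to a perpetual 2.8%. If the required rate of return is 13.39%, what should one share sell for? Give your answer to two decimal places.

C$85.06

Two-stage DDM. Project D₁…D_2 at 0.2115, terminal growth 0.028, discount at r = 0.1339.
D_1 = 7.7536
D_2 = 9.3935
Terminal value at t=2: TV = D_3/(r−g) = 9.6565/(0.1339−0.028) = 91.1851
P₀ = 7.7536/(1+0.1339)^1 + 9.3935/(1+0.1339)^2 + 91.1851/(1+0.1339)^2 = 85.0649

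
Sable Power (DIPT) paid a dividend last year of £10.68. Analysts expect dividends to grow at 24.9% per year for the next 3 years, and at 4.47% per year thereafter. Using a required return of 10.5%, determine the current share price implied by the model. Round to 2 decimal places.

Two-stage DDM. Project D₁…D_3 at 0.249, terminal growth 0.0447, discount at r = 0.105.
D_1 = 13.3393
D_2 = 16.6608
D_3 = 20.8094
Terminal value at t=3: TV = D_4/(r−g) = 21.7395/(0.105−0.0447) = 360.5229
P₀ = 13.3393/(1+0.105)^1 + 16.6608/(1+0.105)^2 + 20.8094/(1+0.105)^3 + 360.5229/(1+0.105)^3 = 308.3457

£308.35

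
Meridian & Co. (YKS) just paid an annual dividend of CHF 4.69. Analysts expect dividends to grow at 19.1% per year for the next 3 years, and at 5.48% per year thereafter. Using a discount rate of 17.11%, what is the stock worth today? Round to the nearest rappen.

Two-stage DDM. Project D₁…D_3 at 0.191, terminal growth 0.0548, discount at r = 0.1711.
D_1 = 5.5858
D_2 = 6.6527
D_3 = 7.9233
Terminal value at t=3: TV = D_4/(r−g) = 8.3575/(0.1711−0.0548) = 71.8619
P₀ = 5.5858/(1+0.1711)^1 + 6.6527/(1+0.1711)^2 + 7.9233/(1+0.1711)^3 + 71.8619/(1+0.1711)^3 = 59.2957

CHF 59.30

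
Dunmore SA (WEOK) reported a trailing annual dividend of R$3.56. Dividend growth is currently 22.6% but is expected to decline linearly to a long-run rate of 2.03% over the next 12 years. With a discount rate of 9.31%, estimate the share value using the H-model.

R$110.25

H-model: P₀ = D₀[(1+g_L) + H(g_S−g_L)]/(r−g_L), with H = 12/2 = 6.
P₀ = 3.56 × [(1+0.0203) + 6×(0.226−0.0203)] / (0.0931−0.0203)
   = 3.56 × 2.2545 / 0.0728 = 110.2475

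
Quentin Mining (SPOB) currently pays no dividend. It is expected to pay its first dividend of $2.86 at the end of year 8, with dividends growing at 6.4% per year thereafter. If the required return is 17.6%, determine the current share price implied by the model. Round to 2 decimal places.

$8.21

Deferred-dividend DDM. At t=7 the remaining stream is a growing perpetuity with first payment D_8 = 2.86.
V_7 = D_8/(r−g) = 2.86/(0.176−0.064) = 25.5357
P₀ = V_7/(1+r)^7 = 25.5357/(1+0.176)^7 = 8.2091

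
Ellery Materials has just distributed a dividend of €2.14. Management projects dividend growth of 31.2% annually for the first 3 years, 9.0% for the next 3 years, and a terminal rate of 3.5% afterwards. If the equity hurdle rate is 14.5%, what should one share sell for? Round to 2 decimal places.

Three-stage DDM. Project D₁…D_6; terminal Gordon value at t=6 with g = 0.035; discount at r = 0.145.
D_1 = 2.8077
D_2 = 3.6837
D_3 = 4.8330
D_4 = 5.2680
D_5 = 5.7421
D_6 = 6.2589
TV_6 = 6.4779/(0.145−0.035) = 58.8901
P₀ = Σ Dₜ/(1+r)ᵗ + TV_6/(1+r)^6 = 43.3759

€43.38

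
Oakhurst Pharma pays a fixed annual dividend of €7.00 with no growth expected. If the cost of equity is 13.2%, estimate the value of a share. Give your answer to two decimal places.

Zero-growth DDM (perpetuity): P₀ = D/r = 7.00 / 0.132 = 53.0303

€53.03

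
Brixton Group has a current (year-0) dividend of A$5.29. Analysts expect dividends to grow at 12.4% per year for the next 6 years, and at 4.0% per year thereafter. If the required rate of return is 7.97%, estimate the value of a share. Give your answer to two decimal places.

A$213.01

Two-stage DDM. Project D₁…D_6 at 0.124, terminal growth 0.04, discount at r = 0.0797.
D_1 = 5.9460
D_2 = 6.6833
D_3 = 7.5120
D_4 = 8.4435
D_5 = 9.4905
D_6 = 10.6673
Terminal value at t=6: TV = D_7/(r−g) = 11.0940/(0.0797−0.04) = 279.4450
P₀ = 5.9460/(1+0.0797)^1 + 6.6833/(1+0.0797)^2 + 7.5120/(1+0.0797)^3 + 8.4435/(1+0.0797)^4 + 9.4905/(1+0.0797)^5 + 10.6673/(1+0.0797)^6 + 279.4450/(1+0.0797)^6 = 213.0144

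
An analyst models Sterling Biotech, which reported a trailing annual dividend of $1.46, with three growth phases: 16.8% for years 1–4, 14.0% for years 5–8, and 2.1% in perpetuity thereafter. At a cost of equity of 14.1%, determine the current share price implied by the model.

$26.19

Three-stage DDM. Project D₁…D_8; terminal Gordon value at t=8 with g = 0.021; discount at r = 0.141.
D_1 = 1.7053
D_2 = 1.9918
D_3 = 2.3264
D_4 = 2.7172
D_5 = 3.0976
D_6 = 3.5313
D_7 = 4.0257
D_8 = 4.5893
TV_8 = 4.6856/(0.141−0.021) = 39.0470
P₀ = Σ Dₜ/(1+r)ᵗ + TV_8/(1+r)^8 = 26.1850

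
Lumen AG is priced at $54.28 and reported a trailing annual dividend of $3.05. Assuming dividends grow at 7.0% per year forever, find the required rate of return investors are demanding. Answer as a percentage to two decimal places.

13.01%

Rearranging the constant-growth DDM: r = D₁/P₀ + g.
D₁ = 3.05 × (1 + 0.07) = 3.2635.
r = 3.2635 / 54.28 + 0.07 = 0.06012 + 0.07 = 0.13012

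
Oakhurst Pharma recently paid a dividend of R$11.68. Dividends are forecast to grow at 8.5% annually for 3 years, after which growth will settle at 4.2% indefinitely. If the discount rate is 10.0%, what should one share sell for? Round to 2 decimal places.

Two-stage DDM. Project D₁…D_3 at 0.085, terminal growth 0.042, discount at r = 0.1.
D_1 = 12.6728
D_2 = 13.7500
D_3 = 14.9187
Terminal value at t=3: TV = D_4/(r−g) = 15.5453/(0.1−0.042) = 268.0228
P₀ = 12.6728/(1+0.1)^1 + 13.7500/(1+0.1)^2 + 14.9187/(1+0.1)^3 + 268.0228/(1+0.1)^3 = 235.4625

R$235.46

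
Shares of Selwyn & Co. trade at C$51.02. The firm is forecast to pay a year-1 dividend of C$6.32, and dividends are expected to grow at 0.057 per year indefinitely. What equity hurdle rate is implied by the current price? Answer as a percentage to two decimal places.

Rearranging the constant-growth DDM: r = D₁/P₀ + g.
r = 6.3200 / 51.02 + 0.057 = 0.12387 + 0.057 = 0.18087

18.09%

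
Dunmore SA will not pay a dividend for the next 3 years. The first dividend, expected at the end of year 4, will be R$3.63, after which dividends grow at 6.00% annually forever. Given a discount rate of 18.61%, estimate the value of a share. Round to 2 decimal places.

R$17.25

Deferred-dividend DDM. At t=3 the remaining stream is a growing perpetuity with first payment D_4 = 3.63.
V_3 = D_4/(r−g) = 3.63/(0.1861−0.06) = 28.7867
P₀ = V_3/(1+r)^3 = 28.7867/(1+0.1861)^3 = 17.2515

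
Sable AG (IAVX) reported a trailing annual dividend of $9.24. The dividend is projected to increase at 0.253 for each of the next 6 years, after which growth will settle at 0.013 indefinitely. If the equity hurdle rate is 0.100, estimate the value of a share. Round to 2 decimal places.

Two-stage DDM. Project D₁…D_6 at 0.253, terminal growth 0.013, discount at r = 0.1.
D_1 = 11.5777
D_2 = 14.5069
D_3 = 18.1771
D_4 = 22.7759
D_5 = 28.5382
D_6 = 35.7584
Terminal value at t=6: TV = D_7/(r−g) = 36.2233/(0.1−0.013) = 416.3596
P₀ = 11.5777/(1+0.1)^1 + 14.5069/(1+0.1)^2 + 18.1771/(1+0.1)^3 + 22.7759/(1+0.1)^4 + 28.5382/(1+0.1)^5 + 35.7584/(1+0.1)^6 + 416.3596/(1+0.1)^6 = 324.6562

$324.66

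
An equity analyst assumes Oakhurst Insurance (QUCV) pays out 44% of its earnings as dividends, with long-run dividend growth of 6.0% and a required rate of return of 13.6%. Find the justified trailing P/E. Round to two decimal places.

6.14

Justified trailing P/E = b(1+g)/(r−g) = 0.44×(1+0.06)/(0.136−0.06) = 6.1368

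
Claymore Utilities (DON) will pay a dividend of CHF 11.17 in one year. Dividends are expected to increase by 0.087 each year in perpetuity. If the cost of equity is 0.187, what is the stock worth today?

CHF 111.70

Gordon growth model: P₀ = D₁/(r − g), with D₁ = 11.17 given directly.
P₀ = 11.1700 / (0.187 − 0.087) = 11.1700 / 0.1 = 111.7000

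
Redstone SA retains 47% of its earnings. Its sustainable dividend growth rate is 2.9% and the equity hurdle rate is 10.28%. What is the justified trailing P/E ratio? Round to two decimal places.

7.39

Payout ratio b = 1 − 0.47 = 0.53.
Justified trailing P/E = b(1+g)/(r−g) = 0.53×(1+0.029)/(0.1028−0.029) = 7.3898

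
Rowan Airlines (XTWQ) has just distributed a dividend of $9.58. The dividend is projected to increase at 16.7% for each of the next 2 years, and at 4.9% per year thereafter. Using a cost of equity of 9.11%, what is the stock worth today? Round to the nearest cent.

$294.27

Two-stage DDM. Project D₁…D_2 at 0.167, terminal growth 0.049, discount at r = 0.0911.
D_1 = 11.1799
D_2 = 13.0469
Terminal value at t=2: TV = D_3/(r−g) = 13.6862/(0.0911−0.049) = 325.0878
P₀ = 11.1799/(1+0.0911)^1 + 13.0469/(1+0.0911)^2 + 325.0878/(1+0.0911)^2 = 294.2740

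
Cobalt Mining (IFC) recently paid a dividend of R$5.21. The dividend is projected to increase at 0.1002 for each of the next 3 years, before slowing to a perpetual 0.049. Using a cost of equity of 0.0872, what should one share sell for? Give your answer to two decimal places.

R$164.27

Two-stage DDM. Project D₁…D_3 at 0.1002, terminal growth 0.049, discount at r = 0.0872.
D_1 = 5.7320
D_2 = 6.3064
D_3 = 6.9383
Terminal value at t=3: TV = D_4/(r−g) = 7.2783/(0.0872−0.049) = 190.5306
P₀ = 5.7320/(1+0.0872)^1 + 6.3064/(1+0.0872)^2 + 6.9383/(1+0.0872)^3 + 190.5306/(1+0.0872)^3 = 164.2710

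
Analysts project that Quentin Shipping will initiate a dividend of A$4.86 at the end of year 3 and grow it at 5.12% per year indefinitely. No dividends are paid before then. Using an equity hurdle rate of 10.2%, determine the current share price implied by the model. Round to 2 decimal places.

Deferred-dividend DDM. At t=2 the remaining stream is a growing perpetuity with first payment D_3 = 4.86.
V_2 = D_3/(r−g) = 4.86/(0.102−0.0512) = 95.6693
P₀ = V_2/(1+r)^2 = 95.6693/(1+0.102)^2 = 78.7788

A$78.78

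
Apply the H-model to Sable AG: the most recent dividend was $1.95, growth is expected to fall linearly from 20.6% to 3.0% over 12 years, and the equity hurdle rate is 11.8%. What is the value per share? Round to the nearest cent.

H-model: P₀ = D₀[(1+g_L) + H(g_S−g_L)]/(r−g_L), with H = 12/2 = 6.
P₀ = 1.95 × [(1+0.03) + 6×(0.206−0.03)] / (0.118−0.03)
   = 1.95 × 2.0860 / 0.088 = 46.2239

$46.22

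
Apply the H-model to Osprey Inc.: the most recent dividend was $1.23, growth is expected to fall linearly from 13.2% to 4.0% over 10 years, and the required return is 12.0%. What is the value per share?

H-model: P₀ = D₀[(1+g_L) + H(g_S−g_L)]/(r−g_L), with H = 10/2 = 5.
P₀ = 1.23 × [(1+0.04) + 5×(0.132−0.04)] / (0.12−0.04)
   = 1.23 × 1.5000 / 0.08 = 23.0625

$23.06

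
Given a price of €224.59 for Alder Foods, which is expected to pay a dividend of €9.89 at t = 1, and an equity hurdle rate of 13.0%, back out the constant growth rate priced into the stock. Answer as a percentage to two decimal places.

8.60%

From P₀ = D₁/(r − g), the implied growth is g = r − D₁/P₀.
g = 0.13 − 9.89/224.59 = 0.13 − 0.04404 = 0.08596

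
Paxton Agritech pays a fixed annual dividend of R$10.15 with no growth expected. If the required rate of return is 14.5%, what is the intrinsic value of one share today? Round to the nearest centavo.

R$70.00

Zero-growth DDM (perpetuity): P₀ = D/r = 10.15 / 0.145 = 70.0000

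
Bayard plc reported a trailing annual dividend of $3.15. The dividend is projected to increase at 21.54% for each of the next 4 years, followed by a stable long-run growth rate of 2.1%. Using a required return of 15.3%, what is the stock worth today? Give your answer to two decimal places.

Two-stage DDM. Project D₁…D_4 at 0.2154, terminal growth 0.021, discount at r = 0.153.
D_1 = 3.8285
D_2 = 4.6532
D_3 = 5.6555
D_4 = 6.8737
Terminal value at t=4: TV = D_5/(r−g) = 7.0180/(0.153−0.021) = 53.1666
P₀ = 3.8285/(1+0.153)^1 + 4.6532/(1+0.153)^2 + 5.6555/(1+0.153)^3 + 6.8737/(1+0.153)^4 + 53.1666/(1+0.153)^4 = 44.4826

$44.48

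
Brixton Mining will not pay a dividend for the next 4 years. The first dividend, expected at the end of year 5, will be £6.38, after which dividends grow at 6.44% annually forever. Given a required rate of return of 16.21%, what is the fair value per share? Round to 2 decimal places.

£35.81

Deferred-dividend DDM. At t=4 the remaining stream is a growing perpetuity with first payment D_5 = 6.38.
V_4 = D_5/(r−g) = 6.38/(0.1621−0.0644) = 65.3019
P₀ = V_4/(1+r)^4 = 65.3019/(1+0.1621)^4 = 35.8057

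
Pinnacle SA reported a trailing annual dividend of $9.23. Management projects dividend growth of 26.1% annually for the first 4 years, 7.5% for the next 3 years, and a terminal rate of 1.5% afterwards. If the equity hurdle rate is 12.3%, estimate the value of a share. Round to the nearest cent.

$211.08

Three-stage DDM. Project D₁…D_7; terminal Gordon value at t=7 with g = 0.015; discount at r = 0.123.
D_1 = 11.6390
D_2 = 14.6768
D_3 = 18.5075
D_4 = 23.3379
D_5 = 25.0883
D_6 = 26.9699
D_7 = 28.9926
TV_7 = 29.4275/(0.123−0.015) = 272.4769
P₀ = Σ Dₜ/(1+r)ᵗ + TV_7/(1+r)^7 = 211.0764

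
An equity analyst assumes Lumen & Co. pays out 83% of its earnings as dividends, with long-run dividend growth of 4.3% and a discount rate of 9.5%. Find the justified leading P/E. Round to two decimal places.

Justified leading P/E = b/(r−g) = 0.83/(0.095−0.043) = 15.9615

15.96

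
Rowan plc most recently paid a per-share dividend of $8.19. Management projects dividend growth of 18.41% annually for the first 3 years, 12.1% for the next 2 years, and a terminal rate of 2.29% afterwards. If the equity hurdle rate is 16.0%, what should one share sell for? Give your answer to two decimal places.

Three-stage DDM. Project D₁…D_5; terminal Gordon value at t=5 with g = 0.0229; discount at r = 0.16.
D_1 = 9.6978
D_2 = 11.4831
D_3 = 13.5972
D_4 = 15.2424
D_5 = 17.0868
TV_5 = 17.4781/(0.16−0.0229) = 127.4841
P₀ = Σ Dₜ/(1+r)ᵗ + TV_5/(1+r)^5 = 102.8555

$102.86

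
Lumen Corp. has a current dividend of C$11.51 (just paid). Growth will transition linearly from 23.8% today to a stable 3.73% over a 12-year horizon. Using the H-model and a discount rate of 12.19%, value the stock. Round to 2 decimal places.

H-model: P₀ = D₀[(1+g_L) + H(g_S−g_L)]/(r−g_L), with H = 12/2 = 6.
P₀ = 11.51 × [(1+0.0373) + 6×(0.238−0.0373)] / (0.1219−0.0373)
   = 11.51 × 2.2415 / 0.0846 = 304.9606

C$304.96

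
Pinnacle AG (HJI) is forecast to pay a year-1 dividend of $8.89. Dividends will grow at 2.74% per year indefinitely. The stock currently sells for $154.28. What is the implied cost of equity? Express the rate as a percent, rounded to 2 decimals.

8.50%

Rearranging the constant-growth DDM: r = D₁/P₀ + g.
r = 8.8900 / 154.28 + 0.0274 = 0.05762 + 0.0274 = 0.08502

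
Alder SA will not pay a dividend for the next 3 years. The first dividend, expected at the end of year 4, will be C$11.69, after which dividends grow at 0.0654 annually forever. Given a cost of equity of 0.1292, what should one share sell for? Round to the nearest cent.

C$127.26

Deferred-dividend DDM. At t=3 the remaining stream is a growing perpetuity with first payment D_4 = 11.69.
V_3 = D_4/(r−g) = 11.69/(0.1292−0.0654) = 183.2288
P₀ = V_3/(1+r)^3 = 183.2288/(1+0.1292)^3 = 127.2569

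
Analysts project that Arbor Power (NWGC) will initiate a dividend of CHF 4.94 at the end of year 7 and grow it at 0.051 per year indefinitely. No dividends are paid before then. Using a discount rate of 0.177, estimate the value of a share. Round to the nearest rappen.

CHF 14.75

Deferred-dividend DDM. At t=6 the remaining stream is a growing perpetuity with first payment D_7 = 4.94.
V_6 = D_7/(r−g) = 4.94/(0.177−0.051) = 39.2063
P₀ = V_6/(1+r)^6 = 39.2063/(1+0.177)^6 = 14.7468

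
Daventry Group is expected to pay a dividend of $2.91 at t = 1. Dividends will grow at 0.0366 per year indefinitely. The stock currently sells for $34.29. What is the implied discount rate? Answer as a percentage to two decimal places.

12.15%

Rearranging the constant-growth DDM: r = D₁/P₀ + g.
r = 2.9100 / 34.29 + 0.0366 = 0.08486 + 0.0366 = 0.12146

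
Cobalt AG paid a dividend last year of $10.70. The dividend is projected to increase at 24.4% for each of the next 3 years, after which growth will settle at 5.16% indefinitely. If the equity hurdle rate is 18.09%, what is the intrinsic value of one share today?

Two-stage DDM. Project D₁…D_3 at 0.244, terminal growth 0.0516, discount at r = 0.1809.
D_1 = 13.3108
D_2 = 16.5586
D_3 = 20.5989
Terminal value at t=3: TV = D_4/(r−g) = 21.6618/(0.1809−0.0516) = 167.5317
P₀ = 13.3108/(1+0.1809)^1 + 16.5586/(1+0.1809)^2 + 20.5989/(1+0.1809)^3 + 167.5317/(1+0.1809)^3 = 137.3863

$137.39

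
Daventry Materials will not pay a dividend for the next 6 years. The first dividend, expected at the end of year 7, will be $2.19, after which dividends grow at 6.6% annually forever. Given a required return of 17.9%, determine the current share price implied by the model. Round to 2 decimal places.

Deferred-dividend DDM. At t=6 the remaining stream is a growing perpetuity with first payment D_7 = 2.19.
V_6 = D_7/(r−g) = 2.19/(0.179−0.066) = 19.3805
P₀ = V_6/(1+r)^6 = 19.3805/(1+0.179)^6 = 7.2158

$7.22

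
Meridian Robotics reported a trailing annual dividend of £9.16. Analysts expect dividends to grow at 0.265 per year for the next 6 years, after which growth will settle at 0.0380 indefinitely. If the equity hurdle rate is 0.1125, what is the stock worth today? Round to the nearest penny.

£364.10

Two-stage DDM. Project D₁…D_6 at 0.265, terminal growth 0.038, discount at r = 0.1125.
D_1 = 11.5874
D_2 = 14.6581
D_3 = 18.5424
D_4 = 23.4562
D_5 = 29.6721
D_6 = 37.5352
Terminal value at t=6: TV = D_7/(r−g) = 38.9615/(0.1125−0.038) = 522.9735
P₀ = 11.5874/(1+0.1125)^1 + 14.6581/(1+0.1125)^2 + 18.5424/(1+0.1125)^3 + 23.4562/(1+0.1125)^4 + 29.6721/(1+0.1125)^5 + 37.5352/(1+0.1125)^6 + 522.9735/(1+0.1125)^6 = 364.1038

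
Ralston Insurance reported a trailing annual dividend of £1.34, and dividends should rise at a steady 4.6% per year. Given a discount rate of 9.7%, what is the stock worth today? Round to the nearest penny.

Gordon growth model: P₀ = D₁/(r − g). D₁ = 1.34 × (1 + 0.046) = 1.4016.
P₀ = 1.4016 / (0.097 − 0.046) = 1.4016 / 0.051 = 27.4831

£27.48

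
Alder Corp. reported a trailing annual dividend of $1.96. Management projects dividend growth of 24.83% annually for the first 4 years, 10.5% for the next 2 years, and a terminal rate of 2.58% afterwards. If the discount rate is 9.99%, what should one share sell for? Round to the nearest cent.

$62.85

Three-stage DDM. Project D₁…D_6; terminal Gordon value at t=6 with g = 0.0258; discount at r = 0.0999.
D_1 = 2.4467
D_2 = 3.0542
D_3 = 3.8125
D_4 = 4.7592
D_5 = 5.2589
D_6 = 5.8111
TV_6 = 5.9610/(0.0999−0.0258) = 80.4454
P₀ = Σ Dₜ/(1+r)ᵗ + TV_6/(1+r)^6 = 62.8489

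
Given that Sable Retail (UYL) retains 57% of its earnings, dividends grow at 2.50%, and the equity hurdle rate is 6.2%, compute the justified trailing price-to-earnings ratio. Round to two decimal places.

11.91

Payout ratio b = 1 − 0.57 = 0.43.
Justified trailing P/E = b(1+g)/(r−g) = 0.43×(1+0.025)/(0.062−0.025) = 11.9122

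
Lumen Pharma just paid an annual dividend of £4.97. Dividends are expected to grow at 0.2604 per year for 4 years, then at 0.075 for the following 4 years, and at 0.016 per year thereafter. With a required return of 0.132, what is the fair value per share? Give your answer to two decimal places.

£107.50

Three-stage DDM. Project D₁…D_8; terminal Gordon value at t=8 with g = 0.016; discount at r = 0.132.
D_1 = 6.2642
D_2 = 7.8954
D_3 = 9.9513
D_4 = 12.5427
D_5 = 13.4834
D_6 = 14.4946
D_7 = 15.5817
D_8 = 16.7503
TV_8 = 17.0184/(0.132−0.016) = 146.7099
P₀ = Σ Dₜ/(1+r)ᵗ + TV_8/(1+r)^8 = 107.5014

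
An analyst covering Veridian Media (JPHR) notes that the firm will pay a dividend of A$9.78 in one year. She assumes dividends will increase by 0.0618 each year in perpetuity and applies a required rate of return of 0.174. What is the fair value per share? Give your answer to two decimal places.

Gordon growth model: P₀ = D₁/(r − g), with D₁ = 9.78 given directly.
P₀ = 9.7800 / (0.174 − 0.0618) = 9.7800 / 0.1122 = 87.1658

A$87.17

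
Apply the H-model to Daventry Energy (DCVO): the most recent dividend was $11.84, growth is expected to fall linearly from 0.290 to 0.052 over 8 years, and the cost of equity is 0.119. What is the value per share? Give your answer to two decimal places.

$354.14

H-model: P₀ = D₀[(1+g_L) + H(g_S−g_L)]/(r−g_L), with H = 8/2 = 4.
P₀ = 11.84 × [(1+0.052) + 4×(0.29−0.052)] / (0.119−0.052)
   = 11.84 × 2.0040 / 0.067 = 354.1397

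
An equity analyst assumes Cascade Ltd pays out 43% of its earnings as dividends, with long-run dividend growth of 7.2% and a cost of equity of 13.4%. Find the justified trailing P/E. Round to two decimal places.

7.43

Justified trailing P/E = b(1+g)/(r−g) = 0.43×(1+0.072)/(0.134−0.072) = 7.4348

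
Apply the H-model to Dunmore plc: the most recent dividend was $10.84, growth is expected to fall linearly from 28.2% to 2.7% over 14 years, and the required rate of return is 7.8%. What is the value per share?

$597.69

H-model: P₀ = D₀[(1+g_L) + H(g_S−g_L)]/(r−g_L), with H = 14/2 = 7.
P₀ = 10.84 × [(1+0.027) + 7×(0.282−0.027)] / (0.078−0.027)
   = 10.84 × 2.8120 / 0.051 = 597.6878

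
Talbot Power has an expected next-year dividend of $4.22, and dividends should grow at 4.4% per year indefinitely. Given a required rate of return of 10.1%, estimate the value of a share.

$74.04

Gordon growth model: P₀ = D₁/(r − g), with D₁ = 4.22 given directly.
P₀ = 4.2200 / (0.101 − 0.044) = 4.2200 / 0.057 = 74.0351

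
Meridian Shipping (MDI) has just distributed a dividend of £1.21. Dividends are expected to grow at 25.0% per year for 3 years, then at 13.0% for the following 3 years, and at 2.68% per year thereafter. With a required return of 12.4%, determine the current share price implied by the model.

Three-stage DDM. Project D₁…D_6; terminal Gordon value at t=6 with g = 0.0268; discount at r = 0.124.
D_1 = 1.5125
D_2 = 1.8906
D_3 = 2.3633
D_4 = 2.6705
D_5 = 3.0177
D_6 = 3.4100
TV_6 = 3.5014/(0.124−0.0268) = 36.0222
P₀ = Σ Dₜ/(1+r)ᵗ + TV_6/(1+r)^6 = 27.4163

£27.42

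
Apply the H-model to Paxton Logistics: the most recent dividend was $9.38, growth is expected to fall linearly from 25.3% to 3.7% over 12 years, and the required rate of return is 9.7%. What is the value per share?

$364.73

H-model: P₀ = D₀[(1+g_L) + H(g_S−g_L)]/(r−g_L), with H = 12/2 = 6.
P₀ = 9.38 × [(1+0.037) + 6×(0.253−0.037)] / (0.097−0.037)
   = 9.38 × 2.3330 / 0.06 = 364.7257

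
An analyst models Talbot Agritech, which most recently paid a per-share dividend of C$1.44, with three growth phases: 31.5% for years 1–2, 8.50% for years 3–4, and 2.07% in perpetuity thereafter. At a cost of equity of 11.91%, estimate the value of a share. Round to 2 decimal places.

Three-stage DDM. Project D₁…D_4; terminal Gordon value at t=4 with g = 0.0207; discount at r = 0.1191.
D_1 = 1.8936
D_2 = 2.4901
D_3 = 2.7017
D_4 = 2.9314
TV_4 = 2.9921/(0.1191−0.0207) = 30.4072
P₀ = Σ Dₜ/(1+r)ᵗ + TV_4/(1+r)^4 = 26.8636

C$26.86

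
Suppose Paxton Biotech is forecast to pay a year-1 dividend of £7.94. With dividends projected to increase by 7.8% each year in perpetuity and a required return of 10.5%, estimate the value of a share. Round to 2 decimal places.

Gordon growth model: P₀ = D₁/(r − g), with D₁ = 7.94 given directly.
P₀ = 7.9400 / (0.105 − 0.078) = 7.9400 / 0.027 = 294.0741

£294.07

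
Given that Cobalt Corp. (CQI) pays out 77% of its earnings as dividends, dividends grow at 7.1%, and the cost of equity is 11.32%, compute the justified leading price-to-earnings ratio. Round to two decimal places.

18.25

Justified leading P/E = b/(r−g) = 0.77/(0.1132−0.071) = 18.2464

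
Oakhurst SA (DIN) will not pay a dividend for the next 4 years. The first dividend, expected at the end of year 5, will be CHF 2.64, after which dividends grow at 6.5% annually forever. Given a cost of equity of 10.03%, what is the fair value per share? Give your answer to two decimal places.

Deferred-dividend DDM. At t=4 the remaining stream is a growing perpetuity with first payment D_5 = 2.64.
V_4 = D_5/(r−g) = 2.64/(0.1003−0.065) = 74.7875
P₀ = V_4/(1+r)^4 = 74.7875/(1+0.1003)^4 = 51.0252

CHF 51.03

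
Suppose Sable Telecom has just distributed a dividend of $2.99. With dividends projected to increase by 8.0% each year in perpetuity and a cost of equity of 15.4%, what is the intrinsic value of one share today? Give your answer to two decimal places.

$43.64

Gordon growth model: P₀ = D₁/(r − g). D₁ = 2.99 × (1 + 0.08) = 3.2292.
P₀ = 3.2292 / (0.154 − 0.08) = 3.2292 / 0.074 = 43.6378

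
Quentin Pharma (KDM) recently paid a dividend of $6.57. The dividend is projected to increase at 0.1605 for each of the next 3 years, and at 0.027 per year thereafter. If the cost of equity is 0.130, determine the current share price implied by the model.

$91.75

Two-stage DDM. Project D₁…D_3 at 0.1605, terminal growth 0.027, discount at r = 0.13.
D_1 = 7.6245
D_2 = 8.8482
D_3 = 10.2684
Terminal value at t=3: TV = D_4/(r−g) = 10.5456/(0.13−0.027) = 102.3845
P₀ = 7.6245/(1+0.13)^1 + 8.8482/(1+0.13)^2 + 10.2684/(1+0.13)^3 + 102.3845/(1+0.13)^3 = 91.7508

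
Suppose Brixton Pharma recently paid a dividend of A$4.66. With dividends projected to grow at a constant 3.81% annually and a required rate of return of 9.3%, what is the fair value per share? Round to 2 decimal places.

A$88.12

Gordon growth model: P₀ = D₁/(r − g). D₁ = 4.66 × (1 + 0.0381) = 4.8375.
P₀ = 4.8375 / (0.093 − 0.0381) = 4.8375 / 0.0549 = 88.1156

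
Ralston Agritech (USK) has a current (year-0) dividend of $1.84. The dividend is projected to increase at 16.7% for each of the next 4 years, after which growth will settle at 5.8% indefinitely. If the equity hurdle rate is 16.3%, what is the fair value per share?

$26.22

Two-stage DDM. Project D₁…D_4 at 0.167, terminal growth 0.058, discount at r = 0.163.
D_1 = 2.1473
D_2 = 2.5059
D_3 = 2.9244
D_4 = 3.4127
Terminal value at t=4: TV = D_5/(r−g) = 3.6107/(0.163−0.058) = 34.3873
P₀ = 2.1473/(1+0.163)^1 + 2.5059/(1+0.163)^2 + 2.9244/(1+0.163)^3 + 3.4127/(1+0.163)^4 + 34.3873/(1+0.163)^4 = 26.2201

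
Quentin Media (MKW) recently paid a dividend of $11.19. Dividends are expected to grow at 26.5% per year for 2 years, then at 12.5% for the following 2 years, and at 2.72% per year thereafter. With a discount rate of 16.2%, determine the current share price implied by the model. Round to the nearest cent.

Three-stage DDM. Project D₁…D_4; terminal Gordon value at t=4 with g = 0.0272; discount at r = 0.162.
D_1 = 14.1554
D_2 = 17.9065
D_3 = 20.1448
D_4 = 22.6629
TV_4 = 23.2794/(0.162−0.0272) = 172.6956
P₀ = Σ Dₜ/(1+r)ᵗ + TV_4/(1+r)^4 = 145.4369

$145.44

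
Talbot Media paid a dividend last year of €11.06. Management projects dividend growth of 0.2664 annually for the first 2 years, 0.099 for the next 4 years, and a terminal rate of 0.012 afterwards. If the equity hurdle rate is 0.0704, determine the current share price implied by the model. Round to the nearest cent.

€392.85

Three-stage DDM. Project D₁…D_6; terminal Gordon value at t=6 with g = 0.012; discount at r = 0.0704.
D_1 = 14.0064
D_2 = 17.7377
D_3 = 19.4937
D_4 = 21.4236
D_5 = 23.5445
D_6 = 25.8754
TV_6 = 26.1859/(0.0704−0.012) = 448.3894
P₀ = Σ Dₜ/(1+r)ᵗ + TV_6/(1+r)^6 = 392.8512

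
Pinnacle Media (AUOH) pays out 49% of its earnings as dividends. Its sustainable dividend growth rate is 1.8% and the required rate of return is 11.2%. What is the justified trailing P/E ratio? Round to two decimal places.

Justified trailing P/E = b(1+g)/(r−g) = 0.49×(1+0.018)/(0.112−0.018) = 5.3066

5.31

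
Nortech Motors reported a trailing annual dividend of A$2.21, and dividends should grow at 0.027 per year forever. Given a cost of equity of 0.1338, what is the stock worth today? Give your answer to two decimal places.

Gordon growth model: P₀ = D₁/(r − g). D₁ = 2.21 × (1 + 0.027) = 2.2697.
P₀ = 2.2697 / (0.1338 − 0.027) = 2.2697 / 0.1068 = 21.2516

A$21.25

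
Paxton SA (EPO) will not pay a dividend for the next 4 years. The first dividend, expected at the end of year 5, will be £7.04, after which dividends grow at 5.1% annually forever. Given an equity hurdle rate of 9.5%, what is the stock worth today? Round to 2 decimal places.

£111.29

Deferred-dividend DDM. At t=4 the remaining stream is a growing perpetuity with first payment D_5 = 7.04.
V_4 = D_5/(r−g) = 7.04/(0.095−0.051) = 160.0000
P₀ = V_4/(1+r)^4 = 160.0000/(1+0.095)^4 = 111.2919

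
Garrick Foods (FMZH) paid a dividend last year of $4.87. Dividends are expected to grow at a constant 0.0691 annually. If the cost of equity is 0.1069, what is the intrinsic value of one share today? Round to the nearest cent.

$137.74

Gordon growth model: P₀ = D₁/(r − g). D₁ = 4.87 × (1 + 0.0691) = 5.2065.
P₀ = 5.2065 / (0.1069 − 0.0691) = 5.2065 / 0.0378 = 137.7385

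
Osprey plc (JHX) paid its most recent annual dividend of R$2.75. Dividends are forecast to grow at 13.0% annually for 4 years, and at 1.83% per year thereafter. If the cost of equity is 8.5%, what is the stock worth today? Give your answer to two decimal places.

R$61.58

Two-stage DDM. Project D₁…D_4 at 0.13, terminal growth 0.0183, discount at r = 0.085.
D_1 = 3.1075
D_2 = 3.5115
D_3 = 3.9680
D_4 = 4.4838
Terminal value at t=4: TV = D_5/(r−g) = 4.5659/(0.085−0.0183) = 68.4536
P₀ = 3.1075/(1+0.085)^1 + 3.5115/(1+0.085)^2 + 3.9680/(1+0.085)^3 + 4.4838/(1+0.085)^4 + 68.4536/(1+0.085)^4 = 61.5832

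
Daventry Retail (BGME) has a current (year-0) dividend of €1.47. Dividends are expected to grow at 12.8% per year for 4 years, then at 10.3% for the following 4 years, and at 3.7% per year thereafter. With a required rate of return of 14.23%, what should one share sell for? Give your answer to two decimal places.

Three-stage DDM. Project D₁…D_8; terminal Gordon value at t=8 with g = 0.037; discount at r = 0.1423.
D_1 = 1.6582
D_2 = 1.8704
D_3 = 2.1098
D_4 = 2.3799
D_5 = 2.6250
D_6 = 2.8954
D_7 = 3.1936
D_8 = 3.5225
TV_8 = 3.6529/(0.1423−0.037) = 34.6901
P₀ = Σ Dₜ/(1+r)ᵗ + TV_8/(1+r)^8 = 22.7911

€22.79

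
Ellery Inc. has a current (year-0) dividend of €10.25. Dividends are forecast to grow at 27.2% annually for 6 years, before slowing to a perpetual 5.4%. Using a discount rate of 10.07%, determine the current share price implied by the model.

€656.18

Two-stage DDM. Project D₁…D_6 at 0.272, terminal growth 0.054, discount at r = 0.1007.
D_1 = 13.0380
D_2 = 16.5843
D_3 = 21.0953
D_4 = 26.8332
D_5 = 34.1318
D_6 = 43.4157
Terminal value at t=6: TV = D_7/(r−g) = 45.7601/(0.1007−0.054) = 979.8741
P₀ = 13.0380/(1+0.1007)^1 + 16.5843/(1+0.1007)^2 + 21.0953/(1+0.1007)^3 + 26.8332/(1+0.1007)^4 + 34.1318/(1+0.1007)^5 + 43.4157/(1+0.1007)^6 + 979.8741/(1+0.1007)^6 = 656.1793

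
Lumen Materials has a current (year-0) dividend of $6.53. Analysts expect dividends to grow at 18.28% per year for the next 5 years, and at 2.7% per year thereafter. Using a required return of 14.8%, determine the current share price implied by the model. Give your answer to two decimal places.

$100.09

Two-stage DDM. Project D₁…D_5 at 0.1828, terminal growth 0.027, discount at r = 0.148.
D_1 = 7.7237
D_2 = 9.1356
D_3 = 10.8056
D_4 = 12.7808
D_5 = 15.1171
Terminal value at t=5: TV = D_6/(r−g) = 15.5253/(0.148−0.027) = 128.3083
P₀ = 7.7237/(1+0.148)^1 + 9.1356/(1+0.148)^2 + 10.8056/(1+0.148)^3 + 12.7808/(1+0.148)^4 + 15.1171/(1+0.148)^5 + 128.3083/(1+0.148)^5 = 100.0915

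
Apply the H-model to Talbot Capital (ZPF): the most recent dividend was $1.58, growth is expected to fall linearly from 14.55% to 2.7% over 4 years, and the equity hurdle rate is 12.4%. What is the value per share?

$20.59

H-model: P₀ = D₀[(1+g_L) + H(g_S−g_L)]/(r−g_L), with H = 4/2 = 2.
P₀ = 1.58 × [(1+0.027) + 2×(0.1455−0.027)] / (0.124−0.027)
   = 1.58 × 1.2640 / 0.097 = 20.5889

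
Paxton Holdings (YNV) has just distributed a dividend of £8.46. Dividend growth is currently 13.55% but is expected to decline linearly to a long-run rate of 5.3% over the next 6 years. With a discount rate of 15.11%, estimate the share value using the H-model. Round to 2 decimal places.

H-model: P₀ = D₀[(1+g_L) + H(g_S−g_L)]/(r−g_L), with H = 6/2 = 3.
P₀ = 8.46 × [(1+0.053) + 3×(0.1355−0.053)] / (0.1511−0.053)
   = 8.46 × 1.3005 / 0.0981 = 112.1532

£112.15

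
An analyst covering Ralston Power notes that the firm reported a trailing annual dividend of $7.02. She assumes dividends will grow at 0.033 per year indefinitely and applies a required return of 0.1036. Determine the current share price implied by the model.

Gordon growth model: P₀ = D₁/(r − g). D₁ = 7.02 × (1 + 0.033) = 7.2517.
P₀ = 7.2517 / (0.1036 − 0.033) = 7.2517 / 0.0706 = 102.7147

$102.71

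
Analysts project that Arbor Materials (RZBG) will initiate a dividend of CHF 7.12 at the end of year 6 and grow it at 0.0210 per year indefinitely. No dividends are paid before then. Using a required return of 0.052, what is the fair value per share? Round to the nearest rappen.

Deferred-dividend DDM. At t=5 the remaining stream is a growing perpetuity with first payment D_6 = 7.12.
V_5 = D_6/(r−g) = 7.12/(0.052−0.021) = 229.6774
P₀ = V_5/(1+r)^5 = 229.6774/(1+0.052)^5 = 178.2541

CHF 178.25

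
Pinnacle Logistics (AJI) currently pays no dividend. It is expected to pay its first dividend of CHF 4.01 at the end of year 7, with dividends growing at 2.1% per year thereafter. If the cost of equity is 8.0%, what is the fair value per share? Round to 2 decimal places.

Deferred-dividend DDM. At t=6 the remaining stream is a growing perpetuity with first payment D_7 = 4.01.
V_6 = D_7/(r−g) = 4.01/(0.08−0.021) = 67.9661
P₀ = V_6/(1+r)^6 = 67.9661/(1+0.08)^6 = 42.8302

CHF 42.83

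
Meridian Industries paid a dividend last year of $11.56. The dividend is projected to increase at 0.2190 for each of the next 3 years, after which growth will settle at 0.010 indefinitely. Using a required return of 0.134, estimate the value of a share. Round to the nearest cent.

Two-stage DDM. Project D₁…D_3 at 0.219, terminal growth 0.01, discount at r = 0.134.
D_1 = 14.0916
D_2 = 17.1777
D_3 = 20.9396
Terminal value at t=3: TV = D_4/(r−g) = 21.1490/(0.134−0.01) = 170.5566
P₀ = 14.0916/(1+0.134)^1 + 17.1777/(1+0.134)^2 + 20.9396/(1+0.134)^3 + 170.5566/(1+0.134)^3 = 157.1015

$157.10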